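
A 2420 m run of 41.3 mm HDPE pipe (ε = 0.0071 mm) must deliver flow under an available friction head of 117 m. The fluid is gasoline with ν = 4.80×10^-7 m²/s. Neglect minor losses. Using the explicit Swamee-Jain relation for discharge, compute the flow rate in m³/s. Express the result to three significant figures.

Q ≈ 0.00197 m³/s

Swamee-Jain (Type II): Q = -0.965·√(gD⁵h_f/L)·ln[ε/(3.7D) + √(3.17ν²L/(gD³h_f))]
√(gD⁵h_f/L) = √(9.81·0.0413⁵·117/2420) = 2.387×10^-4
ε/(3.7D) = 4.65×10^-5; √(3.17ν²L/(gD³h_f)) = 1.48×10^-4
Q = -0.965·2.387×10^-4·ln(1.943×10^-4) = 0.001969 m³/s
Check: V = 1.47 m/s, Re = 1.26×10^5, f = 0.01813, h_f = 117 m ≈ 117 m ✓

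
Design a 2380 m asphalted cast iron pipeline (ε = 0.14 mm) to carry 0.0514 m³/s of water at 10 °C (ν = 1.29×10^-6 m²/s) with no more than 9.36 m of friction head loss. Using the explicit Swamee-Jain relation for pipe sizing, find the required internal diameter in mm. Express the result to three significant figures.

Swamee-Jain (Type III): D = 0.66·[ε^1.25·(LQ²/(gh_f))^4.75 + ν·Q^9.4·(L/(gh_f))^5.2]^0.04
LQ²/(gh_f) = 0.06848; L/(gh_f) = 25.92
Term 1 = ε^1.25·(…)^4.75 = 4.48×10^-11; Term 2 = ν·Q^9.4·(…)^5.2 = 2.21×10^-11
D = 0.66·(4.48×10^-11 + 2.21×10^-11)^0.04 = 0.2586 m = 259 mm
Check: V = 0.979 m/s, Re = 1.96×10^5, f = 0.01918, h_f = 8.62 m ≈ 9.36 m ✓

D ≈ 259 mm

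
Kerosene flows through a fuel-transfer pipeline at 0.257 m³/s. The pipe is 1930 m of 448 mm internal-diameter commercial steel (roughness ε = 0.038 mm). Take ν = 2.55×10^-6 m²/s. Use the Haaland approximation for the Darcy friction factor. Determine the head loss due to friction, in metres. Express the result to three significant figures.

h_f ≈ 8.87 m

V = 4Q/(πD²) = 4·0.257/(π·0.448²) = 1.630 m/s
Re = VD/ν = 1.630·0.448/2.55×10^-6 = 2.86×10^5 → turbulent
ε/D = 0.038/448 = 8.48×10^-5
Haaland: f = 0.01520
h_f = f(L/D)V²/(2g) = 0.01520·(1930/0.448)·1.630²/(2·9.81) = 8.871 m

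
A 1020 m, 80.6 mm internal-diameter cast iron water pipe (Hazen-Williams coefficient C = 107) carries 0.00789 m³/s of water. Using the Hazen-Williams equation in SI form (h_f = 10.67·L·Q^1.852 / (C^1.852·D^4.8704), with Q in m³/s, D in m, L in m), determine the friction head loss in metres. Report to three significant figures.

h_f ≈ 51.3 m

h_f = 10.67·1020·0.00789^1.852 / (107^1.852·0.0806^4.8704) = 51.32 m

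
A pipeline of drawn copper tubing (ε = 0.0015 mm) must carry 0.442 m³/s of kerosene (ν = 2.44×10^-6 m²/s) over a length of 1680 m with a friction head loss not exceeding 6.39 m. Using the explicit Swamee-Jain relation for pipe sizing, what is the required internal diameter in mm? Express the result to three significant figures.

D ≈ 574 mm

Swamee-Jain (Type III): D = 0.66·[ε^1.25·(LQ²/(gh_f))^4.75 + ν·Q^9.4·(L/(gh_f))^5.2]^0.04
LQ²/(gh_f) = 5.236; L/(gh_f) = 26.80
Term 1 = ε^1.25·(…)^4.75 = 1.37×10^-4; Term 2 = ν·Q^9.4·(…)^5.2 = 0.0302
D = 0.66·(1.37×10^-4 + 0.0302)^0.04 = 0.5739 m = 574 mm
Check: V = 1.71 m/s, Re = 4.02×10^5, f = 0.01365, h_f = 5.95 m ≈ 6.39 m ✓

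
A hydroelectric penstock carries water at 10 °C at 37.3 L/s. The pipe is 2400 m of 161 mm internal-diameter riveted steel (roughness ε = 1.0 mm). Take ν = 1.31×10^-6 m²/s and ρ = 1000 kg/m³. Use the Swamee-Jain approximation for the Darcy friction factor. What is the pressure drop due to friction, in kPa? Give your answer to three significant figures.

Δp ≈ 825 kPa

V = 4Q/(πD²) = 4·0.0373/(π·0.161²) = 1.832 m/s
Re = VD/ν = 1.832·0.161/1.31×10^-6 = 2.25×10^5 → turbulent
ε/D = 1.0/161 = 0.00621
Swamee-Jain: f = 0.03299
h_f = f(L/D)V²/(2g) = 0.03299·(2400/0.161)·1.832²/(2·9.81) = 84.13 m
Δp = ρg·h_f = 1000·9.81·84.13 = 825.3 kPa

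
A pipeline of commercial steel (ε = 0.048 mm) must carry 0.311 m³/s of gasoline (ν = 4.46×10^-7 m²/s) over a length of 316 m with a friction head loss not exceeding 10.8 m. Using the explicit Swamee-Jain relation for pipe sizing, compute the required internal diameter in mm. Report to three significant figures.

Swamee-Jain (Type III): D = 0.66·[ε^1.25·(LQ²/(gh_f))^4.75 + ν·Q^9.4·(L/(gh_f))^5.2]^0.04
LQ²/(gh_f) = 0.2885; L/(gh_f) = 2.983
Term 1 = ε^1.25·(…)^4.75 = 1.09×10^-8; Term 2 = ν·Q^9.4·(…)^5.2 = 2.23×10^-9
D = 0.66·(1.09×10^-8 + 2.23×10^-9)^0.04 = 0.3194 m = 319 mm
Check: V = 3.88 m/s, Re = 2.78×10^6, f = 0.01350, h_f = 10.3 m ≈ 10.8 m ✓

D ≈ 319 mm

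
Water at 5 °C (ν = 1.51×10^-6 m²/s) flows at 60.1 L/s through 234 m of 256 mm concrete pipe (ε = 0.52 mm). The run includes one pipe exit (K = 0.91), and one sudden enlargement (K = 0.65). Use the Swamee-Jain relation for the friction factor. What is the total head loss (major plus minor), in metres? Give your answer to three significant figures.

V = 4Q/(πD²) = 1.168 m/s; V²/2g = 0.06949 m
Re = 1.98×10^5, ε/D = 0.00203 → f = 0.02458 (Swamee-Jain)
Major: h_f = f(L/D)·V²/2g = 0.02458·914.1·0.06949 = 1.561 m
Minor: ΣK = 1.56; h_m = ΣK·V²/2g = 0.1084 m
Total H_L = 1.561 + 0.1084 = 1.670 m

H_L ≈ 1.67 m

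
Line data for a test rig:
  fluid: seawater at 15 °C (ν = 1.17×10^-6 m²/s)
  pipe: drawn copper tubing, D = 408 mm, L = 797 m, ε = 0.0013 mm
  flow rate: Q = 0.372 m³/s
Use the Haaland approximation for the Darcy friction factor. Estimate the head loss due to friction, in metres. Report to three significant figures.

V = 4Q/(πD²) = 4·0.372/(π·0.408²) = 2.845 m/s
Re = VD/ν = 2.845·0.408/1.17×10^-6 = 9.92×10^5 → turbulent
ε/D = 0.0013/408 = 3.19×10^-6
Haaland: f = 0.01165
h_f = f(L/D)V²/(2g) = 0.01165·(797/0.408)·2.845²/(2·9.81) = 9.393 m

h_f ≈ 9.39 m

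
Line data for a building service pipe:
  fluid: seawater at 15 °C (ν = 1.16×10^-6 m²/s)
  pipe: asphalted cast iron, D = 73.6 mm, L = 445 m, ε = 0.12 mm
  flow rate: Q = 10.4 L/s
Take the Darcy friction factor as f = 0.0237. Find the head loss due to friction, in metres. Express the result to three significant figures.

h_f ≈ 43.6 m

V = 4Q/(πD²) = 4·0.0104/(π·0.0736²) = 2.444 m/s
h_f = f(L/D)V²/(2g) = 0.02370·(445/0.0736)·2.444²/(2·9.81) = 43.64 m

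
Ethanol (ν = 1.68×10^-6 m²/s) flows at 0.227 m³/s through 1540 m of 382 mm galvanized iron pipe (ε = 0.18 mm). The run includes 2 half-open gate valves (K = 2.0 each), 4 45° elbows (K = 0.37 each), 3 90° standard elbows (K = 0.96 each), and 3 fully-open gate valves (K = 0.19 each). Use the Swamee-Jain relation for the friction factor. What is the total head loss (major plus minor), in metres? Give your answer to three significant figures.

H_L ≈ 16.0 m

V = 4Q/(πD²) = 1.981 m/s; V²/2g = 0.1999 m
Re = 4.50×10^5, ε/D = 4.71×10^-4 → f = 0.01769 (Swamee-Jain)
Major: h_f = f(L/D)·V²/2g = 0.01769·4031·0.1999 = 14.26 m
Minor: ΣK = 8.93; h_m = ΣK·V²/2g = 1.786 m
Total H_L = 14.26 + 1.786 = 16.05 m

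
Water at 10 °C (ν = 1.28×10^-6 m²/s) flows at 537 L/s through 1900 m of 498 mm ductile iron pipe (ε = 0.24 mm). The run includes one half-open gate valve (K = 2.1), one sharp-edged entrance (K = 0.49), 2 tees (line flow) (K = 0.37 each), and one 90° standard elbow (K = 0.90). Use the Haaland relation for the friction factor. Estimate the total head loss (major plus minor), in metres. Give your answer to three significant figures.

V = 4Q/(πD²) = 2.757 m/s; V²/2g = 0.3874 m
Re = 1.07×10^6, ε/D = 4.82×10^-4 → f = 0.01702 (Haaland)
Major: h_f = f(L/D)·V²/2g = 0.01702·3815·0.3874 = 25.15 m
Minor: ΣK = 4.23; h_m = ΣK·V²/2g = 1.639 m
Total H_L = 25.15 + 1.639 = 26.79 m

H_L ≈ 26.8 m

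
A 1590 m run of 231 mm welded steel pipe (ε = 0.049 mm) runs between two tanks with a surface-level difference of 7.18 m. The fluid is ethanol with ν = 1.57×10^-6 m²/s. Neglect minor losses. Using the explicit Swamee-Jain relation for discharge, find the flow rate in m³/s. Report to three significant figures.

Q ≈ 0.0450 m³/s

Swamee-Jain (Type II): Q = -0.965·√(gD⁵h_f/L)·ln[ε/(3.7D) + √(3.17ν²L/(gD³h_f))]
√(gD⁵h_f/L) = √(9.81·0.231⁵·7.18/1590) = 0.005398
ε/(3.7D) = 5.73×10^-5; √(3.17ν²L/(gD³h_f)) = 1.20×10^-4
Q = -0.965·0.005398·ln(1.770×10^-4) = 0.04500 m³/s
Check: V = 1.07 m/s, Re = 1.58×10^5, f = 0.01777, h_f = 7.19 m ≈ 7.18 m ✓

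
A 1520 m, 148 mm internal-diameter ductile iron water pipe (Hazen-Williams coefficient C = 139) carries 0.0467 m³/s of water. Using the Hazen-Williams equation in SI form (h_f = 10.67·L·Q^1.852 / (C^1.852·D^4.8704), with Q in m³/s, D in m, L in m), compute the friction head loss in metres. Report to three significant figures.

h_f ≈ 65.7 m

h_f = 10.67·1520·0.0467^1.852 / (139^1.852·0.148^4.8704) = 65.75 m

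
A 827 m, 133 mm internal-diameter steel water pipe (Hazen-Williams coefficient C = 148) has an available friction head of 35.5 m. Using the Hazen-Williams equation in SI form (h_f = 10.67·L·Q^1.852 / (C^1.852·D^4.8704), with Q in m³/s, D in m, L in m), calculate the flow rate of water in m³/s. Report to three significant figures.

Q ≈ 0.0374 m³/s

Rearranging: Q = [h_f·C^1.852·D^4.8704 / (10.67·L)]^(1/1.852)
Q = [35.5·148^1.852·0.133^4.8704 / (10.67·827)]^0.540 = 0.03739 m³/s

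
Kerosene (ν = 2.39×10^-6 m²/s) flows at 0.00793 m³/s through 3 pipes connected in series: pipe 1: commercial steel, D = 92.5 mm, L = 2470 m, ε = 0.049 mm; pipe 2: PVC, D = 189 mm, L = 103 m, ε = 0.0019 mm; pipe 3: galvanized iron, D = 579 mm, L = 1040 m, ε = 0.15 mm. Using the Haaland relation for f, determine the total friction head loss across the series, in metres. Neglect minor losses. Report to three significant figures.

Pipe 1: V = 1.180 m/s, Re = 4.57×10^4, ε/D = 5.30×10^-4, f = 0.02269, h_1 = f(L/D)V²/2g = 43.01 m
Pipe 2: V = 0.2827 m/s, Re = 2.24×10^4, ε/D = 1.01×10^-5, f = 0.02506, h_2 = f(L/D)V²/2g = 0.05561 m
Pipe 3: V = 0.03012 m/s, Re = 7300, ε/D = 2.59×10^-4, f = 0.03399, h_3 = f(L/D)V²/2g = 0.002823 m
Series → Q common, losses add: H = Σh = 43.07 m

H ≈ 43.1 m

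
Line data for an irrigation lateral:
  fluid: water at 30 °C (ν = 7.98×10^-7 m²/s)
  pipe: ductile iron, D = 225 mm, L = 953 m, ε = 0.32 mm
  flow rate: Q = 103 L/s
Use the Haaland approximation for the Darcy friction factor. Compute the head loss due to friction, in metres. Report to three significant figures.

h_f ≈ 31.5 m

V = 4Q/(πD²) = 4·0.103/(π·0.225²) = 2.590 m/s
Re = VD/ν = 2.590·0.225/7.98×10^-7 = 7.30×10^5 → turbulent
ε/D = 0.32/225 = 0.00142
Haaland: f = 0.02176
h_f = f(L/D)V²/(2g) = 0.02176·(953/0.225)·2.590²/(2·9.81) = 31.52 m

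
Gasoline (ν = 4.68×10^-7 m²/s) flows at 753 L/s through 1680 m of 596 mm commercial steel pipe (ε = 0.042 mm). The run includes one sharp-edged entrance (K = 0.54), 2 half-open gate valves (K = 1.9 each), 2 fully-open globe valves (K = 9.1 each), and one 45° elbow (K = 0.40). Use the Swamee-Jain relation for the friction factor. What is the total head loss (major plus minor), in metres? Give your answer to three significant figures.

V = 4Q/(πD²) = 2.699 m/s; V²/2g = 0.3713 m
Re = 3.44×10^6, ε/D = 7.05×10^-5 → f = 0.01194 (Swamee-Jain)
Major: h_f = f(L/D)·V²/2g = 0.01194·2819·0.3713 = 12.50 m
Minor: ΣK = 22.9; h_m = ΣK·V²/2g = 8.518 m
Total H_L = 12.50 + 8.518 = 21.02 m

H_L ≈ 21.0 m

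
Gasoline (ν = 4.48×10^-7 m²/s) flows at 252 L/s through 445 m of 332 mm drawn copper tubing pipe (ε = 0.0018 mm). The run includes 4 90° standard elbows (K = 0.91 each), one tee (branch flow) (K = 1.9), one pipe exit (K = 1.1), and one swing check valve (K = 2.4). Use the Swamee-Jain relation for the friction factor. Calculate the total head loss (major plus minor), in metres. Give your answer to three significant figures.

V = 4Q/(πD²) = 2.911 m/s; V²/2g = 0.4319 m
Re = 2.16×10^6, ε/D = 5.42×10^-6 → f = 0.01046 (Swamee-Jain)
Major: h_f = f(L/D)·V²/2g = 0.01046·1340·0.4319 = 6.054 m
Minor: ΣK = 9.04; h_m = ΣK·V²/2g = 3.904 m
Total H_L = 6.054 + 3.904 = 9.958 m

H_L ≈ 9.96 m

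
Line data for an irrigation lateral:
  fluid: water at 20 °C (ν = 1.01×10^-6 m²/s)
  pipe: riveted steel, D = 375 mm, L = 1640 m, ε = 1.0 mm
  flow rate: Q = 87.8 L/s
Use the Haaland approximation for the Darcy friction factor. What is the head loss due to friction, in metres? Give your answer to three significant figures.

h_f ≈ 3.64 m

V = 4Q/(πD²) = 4·0.0878/(π·0.375²) = 0.7950 m/s
Re = VD/ν = 0.7950·0.375/1.01×10^-6 = 2.95×10^5 → turbulent
ε/D = 1.0/375 = 0.00267
Haaland: f = 0.02582
h_f = f(L/D)V²/(2g) = 0.02582·(1640/0.375)·0.7950²/(2·9.81) = 3.636 m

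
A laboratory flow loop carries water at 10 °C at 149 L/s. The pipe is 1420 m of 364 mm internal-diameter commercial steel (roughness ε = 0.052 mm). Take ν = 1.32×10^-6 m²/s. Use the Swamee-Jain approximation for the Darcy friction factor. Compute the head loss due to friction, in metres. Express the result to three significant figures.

V = 4Q/(πD²) = 4·0.149/(π·0.364²) = 1.432 m/s
Re = VD/ν = 1.432·0.364/1.32×10^-6 = 3.95×10^5 → turbulent
ε/D = 0.052/364 = 1.43×10^-4
Swamee-Jain: f = 0.01532
h_f = f(L/D)V²/(2g) = 0.01532·(1420/0.364)·1.432²/(2·9.81) = 6.246 m

h_f ≈ 6.25 m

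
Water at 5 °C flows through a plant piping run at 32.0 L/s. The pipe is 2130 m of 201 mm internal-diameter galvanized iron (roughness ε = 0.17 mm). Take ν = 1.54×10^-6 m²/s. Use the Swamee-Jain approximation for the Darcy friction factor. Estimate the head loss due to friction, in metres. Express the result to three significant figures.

V = 4Q/(πD²) = 4·0.0320/(π·0.201²) = 1.008 m/s
Re = VD/ν = 1.008·0.201/1.54×10^-6 = 1.32×10^5 → turbulent
ε/D = 0.17/201 = 8.46×10^-4
Swamee-Jain: f = 0.02123
h_f = f(L/D)V²/(2g) = 0.02123·(2130/0.201)·1.008²/(2·9.81) = 11.66 m

h_f ≈ 11.7 m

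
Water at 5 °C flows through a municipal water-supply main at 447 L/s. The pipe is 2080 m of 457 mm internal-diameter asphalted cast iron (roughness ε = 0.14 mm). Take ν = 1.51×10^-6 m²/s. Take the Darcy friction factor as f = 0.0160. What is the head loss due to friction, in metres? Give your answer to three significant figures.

V = 4Q/(πD²) = 4·0.447/(π·0.457²) = 2.725 m/s
h_f = f(L/D)V²/(2g) = 0.01600·(2080/0.457)·2.725²/(2·9.81) = 27.56 m

h_f ≈ 27.6 m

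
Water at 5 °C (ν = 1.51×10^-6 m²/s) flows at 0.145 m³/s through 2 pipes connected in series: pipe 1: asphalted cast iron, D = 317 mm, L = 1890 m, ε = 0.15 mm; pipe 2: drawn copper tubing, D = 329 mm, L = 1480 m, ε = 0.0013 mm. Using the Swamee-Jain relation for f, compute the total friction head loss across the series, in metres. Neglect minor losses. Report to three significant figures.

Pipe 1: V = 1.837 m/s, Re = 3.86×10^5, ε/D = 4.73×10^-4, f = 0.01787, h_1 = f(L/D)V²/2g = 18.33 m
Pipe 2: V = 1.706 m/s, Re = 3.72×10^5, ε/D = 3.95×10^-6, f = 0.01387, h_2 = f(L/D)V²/2g = 9.250 m
Series → Q common, losses add: H = Σh = 27.58 m

H ≈ 27.6 m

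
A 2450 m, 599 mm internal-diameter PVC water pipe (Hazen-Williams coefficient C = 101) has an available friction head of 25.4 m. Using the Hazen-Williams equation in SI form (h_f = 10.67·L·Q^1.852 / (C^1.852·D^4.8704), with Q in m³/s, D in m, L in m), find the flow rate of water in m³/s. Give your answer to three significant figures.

Q ≈ 0.620 m³/s

Rearranging: Q = [h_f·C^1.852·D^4.8704 / (10.67·L)]^(1/1.852)
Q = [25.4·101^1.852·0.599^4.8704 / (10.67·2450)]^0.540 = 0.6200 m³/s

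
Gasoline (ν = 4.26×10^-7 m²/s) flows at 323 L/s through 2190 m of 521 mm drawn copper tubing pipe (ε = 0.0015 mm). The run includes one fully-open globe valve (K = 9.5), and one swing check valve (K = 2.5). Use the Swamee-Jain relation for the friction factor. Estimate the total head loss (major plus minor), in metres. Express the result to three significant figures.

H_L ≈ 6.62 m

V = 4Q/(πD²) = 1.515 m/s; V²/2g = 0.1170 m
Re = 1.85×10^6, ε/D = 2.88×10^-6 → f = 0.01060 (Swamee-Jain)
Major: h_f = f(L/D)·V²/2g = 0.01060·4203·0.1170 = 5.211 m
Minor: ΣK = 12.0; h_m = ΣK·V²/2g = 1.404 m
Total H_L = 5.211 + 1.404 = 6.615 m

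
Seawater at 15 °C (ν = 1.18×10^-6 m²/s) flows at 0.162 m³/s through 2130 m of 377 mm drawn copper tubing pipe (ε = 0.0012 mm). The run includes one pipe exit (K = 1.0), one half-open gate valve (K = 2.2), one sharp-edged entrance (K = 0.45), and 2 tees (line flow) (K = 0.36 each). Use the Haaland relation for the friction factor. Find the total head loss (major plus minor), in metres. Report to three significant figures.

V = 4Q/(πD²) = 1.451 m/s; V²/2g = 0.1073 m
Re = 4.64×10^5, ε/D = 3.18×10^-6 → f = 0.01327 (Haaland)
Major: h_f = f(L/D)·V²/2g = 0.01327·5650·0.1073 = 8.051 m
Minor: ΣK = 4.37; h_m = ΣK·V²/2g = 0.4691 m
Total H_L = 8.051 + 0.4691 = 8.520 m

H_L ≈ 8.52 m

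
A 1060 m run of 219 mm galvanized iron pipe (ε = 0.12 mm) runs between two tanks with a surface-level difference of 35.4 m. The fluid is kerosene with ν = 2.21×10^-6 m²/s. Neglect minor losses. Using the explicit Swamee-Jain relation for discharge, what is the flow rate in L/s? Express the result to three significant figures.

Swamee-Jain (Type II): Q = -0.965·√(gD⁵h_f/L)·ln[ε/(3.7D) + √(3.17ν²L/(gD³h_f))]
√(gD⁵h_f/L) = √(9.81·0.219⁵·35.4/1060) = 0.01285
ε/(3.7D) = 1.48×10^-4; √(3.17ν²L/(gD³h_f)) = 6.71×10^-5
Q = -0.965·0.01285·ln(2.152×10^-4) = 0.1047 m³/s
Check: V = 2.78 m/s, Re = 2.75×10^5, f = 0.01871, h_f = 35.6 m ≈ 35.4 m ✓

Q ≈ 105 L/s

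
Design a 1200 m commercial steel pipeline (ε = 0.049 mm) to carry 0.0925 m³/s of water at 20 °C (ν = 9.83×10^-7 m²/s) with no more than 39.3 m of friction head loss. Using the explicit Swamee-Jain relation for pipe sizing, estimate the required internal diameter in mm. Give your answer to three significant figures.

D ≈ 205 mm

Swamee-Jain (Type III): D = 0.66·[ε^1.25·(LQ²/(gh_f))^4.75 + ν·Q^9.4·(L/(gh_f))^5.2]^0.04
LQ²/(gh_f) = 0.02663; L/(gh_f) = 3.113
Term 1 = ε^1.25·(…)^4.75 = 1.36×10^-13; Term 2 = ν·Q^9.4·(…)^5.2 = 6.89×10^-14
D = 0.66·(1.36×10^-13 + 6.89×10^-14)^0.04 = 0.2051 m = 205 mm
Check: V = 2.80 m/s, Re = 5.84×10^5, f = 0.01568, h_f = 36.6 m ≈ 39.3 m ✓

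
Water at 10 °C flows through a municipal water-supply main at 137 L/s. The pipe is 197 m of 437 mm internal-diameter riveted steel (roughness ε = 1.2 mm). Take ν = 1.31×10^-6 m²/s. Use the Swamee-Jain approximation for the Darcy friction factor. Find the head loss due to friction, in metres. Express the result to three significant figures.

V = 4Q/(πD²) = 4·0.137/(π·0.437²) = 0.9134 m/s
Re = VD/ν = 0.9134·0.437/1.31×10^-6 = 3.05×10^5 → turbulent
ε/D = 1.2/437 = 0.00275
Swamee-Jain: f = 0.02615
h_f = f(L/D)V²/(2g) = 0.02615·(197/0.437)·0.9134²/(2·9.81) = 0.5012 m

h_f ≈ 0.501 m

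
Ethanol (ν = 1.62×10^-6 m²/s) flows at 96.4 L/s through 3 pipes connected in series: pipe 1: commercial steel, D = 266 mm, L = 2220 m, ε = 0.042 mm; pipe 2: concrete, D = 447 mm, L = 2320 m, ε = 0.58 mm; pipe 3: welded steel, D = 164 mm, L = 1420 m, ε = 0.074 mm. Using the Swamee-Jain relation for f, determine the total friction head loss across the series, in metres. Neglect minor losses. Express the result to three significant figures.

Pipe 1: V = 1.735 m/s, Re = 2.85×10^5, ε/D = 1.58×10^-4, f = 0.01606, h_1 = f(L/D)V²/2g = 20.56 m
Pipe 2: V = 0.6143 m/s, Re = 1.69×10^5, ε/D = 0.00130, f = 0.02249, h_2 = f(L/D)V²/2g = 2.245 m
Pipe 3: V = 4.564 m/s, Re = 4.62×10^5, ε/D = 4.51×10^-4, f = 0.01754, h_3 = f(L/D)V²/2g = 161.2 m
Series → Q common, losses add: H = Σh = 184.0 m

H ≈ 184 m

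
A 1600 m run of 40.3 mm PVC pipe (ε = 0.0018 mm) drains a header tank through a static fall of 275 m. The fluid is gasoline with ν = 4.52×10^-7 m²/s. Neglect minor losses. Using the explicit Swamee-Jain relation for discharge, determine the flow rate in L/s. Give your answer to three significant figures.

Swamee-Jain (Type II): Q = -0.965·√(gD⁵h_f/L)·ln[ε/(3.7D) + √(3.17ν²L/(gD³h_f))]
√(gD⁵h_f/L) = √(9.81·0.0403⁵·275/1600) = 4.234×10^-4
ε/(3.7D) = 1.21×10^-5; √(3.17ν²L/(gD³h_f)) = 7.66×10^-5
Q = -0.965·4.234×10^-4·ln(8.868×10^-5) = 0.003812 m³/s
Check: V = 2.99 m/s, Re = 2.66×10^5, f = 0.01517, h_f = 274 m ≈ 275 m ✓

Q ≈ 3.81 L/s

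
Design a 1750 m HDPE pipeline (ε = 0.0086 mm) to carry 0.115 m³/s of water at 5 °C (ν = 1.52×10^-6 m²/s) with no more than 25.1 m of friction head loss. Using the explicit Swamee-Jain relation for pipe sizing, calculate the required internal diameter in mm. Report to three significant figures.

Swamee-Jain (Type III): D = 0.66·[ε^1.25·(LQ²/(gh_f))^4.75 + ν·Q^9.4·(L/(gh_f))^5.2]^0.04
LQ²/(gh_f) = 0.09399; L/(gh_f) = 7.107
Term 1 = ε^1.25·(…)^4.75 = 6.17×10^-12; Term 2 = ν·Q^9.4·(…)^5.2 = 6.04×10^-11
D = 0.66·(6.17×10^-12 + 6.04×10^-11)^0.04 = 0.2585 m = 259 mm
Check: V = 2.19 m/s, Re = 3.73×10^5, f = 0.01424, h_f = 23.6 m ≈ 25.1 m ✓

D ≈ 259 mm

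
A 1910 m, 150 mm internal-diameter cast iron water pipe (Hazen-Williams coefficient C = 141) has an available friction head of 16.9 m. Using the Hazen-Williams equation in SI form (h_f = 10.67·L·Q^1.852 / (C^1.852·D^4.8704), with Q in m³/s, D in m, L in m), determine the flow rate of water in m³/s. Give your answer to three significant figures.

Q ≈ 0.0208 m³/s

Rearranging: Q = [h_f·C^1.852·D^4.8704 / (10.67·L)]^(1/1.852)
Q = [16.9·141^1.852·0.150^4.8704 / (10.67·1910)]^0.540 = 0.02083 m³/s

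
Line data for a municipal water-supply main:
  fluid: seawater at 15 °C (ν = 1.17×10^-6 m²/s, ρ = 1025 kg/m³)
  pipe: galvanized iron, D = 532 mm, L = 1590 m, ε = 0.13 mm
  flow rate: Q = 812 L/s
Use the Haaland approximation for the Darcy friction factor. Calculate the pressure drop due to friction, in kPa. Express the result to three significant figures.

V = 4Q/(πD²) = 4·0.812/(π·0.532²) = 3.653 m/s
Re = VD/ν = 3.653·0.532/1.17×10^-6 = 1.66×10^6 → turbulent
ε/D = 0.13/532 = 2.44×10^-4
Haaland: f = 0.01479
h_f = f(L/D)V²/(2g) = 0.01479·(1590/0.532)·3.653²/(2·9.81) = 30.07 m
Δp = ρg·h_f = 1025·9.81·30.07 = 302.4 kPa

Δp ≈ 302 kPa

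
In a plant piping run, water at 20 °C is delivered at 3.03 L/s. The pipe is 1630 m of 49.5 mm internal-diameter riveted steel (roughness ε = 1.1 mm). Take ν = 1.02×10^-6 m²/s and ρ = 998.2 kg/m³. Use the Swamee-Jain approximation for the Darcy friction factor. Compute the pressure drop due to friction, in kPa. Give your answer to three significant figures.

V = 4Q/(πD²) = 4·0.00303/(π·0.0495²) = 1.574 m/s
Re = VD/ν = 1.574·0.0495/1.02×10^-6 = 7.64×10^4 → turbulent
ε/D = 1.1/49.5 = 0.0222
Swamee-Jain: f = 0.05142
h_f = f(L/D)V²/(2g) = 0.05142·(1630/0.0495)·1.574²/(2·9.81) = 213.9 m
Δp = ρg·h_f = 998.2·9.81·213.9 = 2095 kPa

Δp ≈ 2090 kPa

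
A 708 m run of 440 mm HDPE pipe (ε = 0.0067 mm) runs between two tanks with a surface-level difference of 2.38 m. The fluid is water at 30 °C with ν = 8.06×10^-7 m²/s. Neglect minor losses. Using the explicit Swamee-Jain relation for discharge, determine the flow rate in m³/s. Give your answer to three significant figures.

Swamee-Jain (Type II): Q = -0.965·√(gD⁵h_f/L)·ln[ε/(3.7D) + √(3.17ν²L/(gD³h_f))]
√(gD⁵h_f/L) = √(9.81·0.440⁵·2.38/708) = 0.02332
ε/(3.7D) = 4.12×10^-6; √(3.17ν²L/(gD³h_f)) = 2.71×10^-5
Q = -0.965·0.02332·ln(3.119×10^-5) = 0.2335 m³/s
Check: V = 1.54 m/s, Re = 8.38×10^5, f = 0.01229, h_f = 2.38 m ≈ 2.38 m ✓

Q ≈ 0.233 m³/s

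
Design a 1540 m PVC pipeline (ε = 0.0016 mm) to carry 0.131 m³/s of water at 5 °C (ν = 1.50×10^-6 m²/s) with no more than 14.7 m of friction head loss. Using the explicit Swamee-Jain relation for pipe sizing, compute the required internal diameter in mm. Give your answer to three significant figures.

Swamee-Jain (Type III): D = 0.66·[ε^1.25·(LQ²/(gh_f))^4.75 + ν·Q^9.4·(L/(gh_f))^5.2]^0.04
LQ²/(gh_f) = 0.1833; L/(gh_f) = 10.68
Term 1 = ε^1.25·(…)^4.75 = 1.80×10^-11; Term 2 = ν·Q^9.4·(…)^5.2 = 1.69×10^-9
D = 0.66·(1.80×10^-11 + 1.69×10^-9)^0.04 = 0.2943 m = 294 mm
Check: V = 1.93 m/s, Re = 3.78×10^5, f = 0.01385, h_f = 13.7 m ≈ 14.7 m ✓

D ≈ 294 mm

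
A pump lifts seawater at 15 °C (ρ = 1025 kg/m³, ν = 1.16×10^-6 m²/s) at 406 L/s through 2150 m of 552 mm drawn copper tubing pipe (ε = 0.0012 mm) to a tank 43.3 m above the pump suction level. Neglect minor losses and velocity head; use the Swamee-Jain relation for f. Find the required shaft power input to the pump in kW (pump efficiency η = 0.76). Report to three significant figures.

V = 4Q/(πD²) = 1.697 m/s; Re = 8.07×10^5; ε/D = 2.17×10^-6; f = 0.01208
h_f = f(L/D)V²/2g = 6.905 m
Total head H = z + h_f = 43.3 + 6.905 = 50.20 m
P_hyd = ρgQH = 1025·9.81·0.406·50.20 = 205.0 kW
P_shaft = P_hyd/η = 205.0/0.76 = 269.7 kW

P_shaft ≈ 270 kW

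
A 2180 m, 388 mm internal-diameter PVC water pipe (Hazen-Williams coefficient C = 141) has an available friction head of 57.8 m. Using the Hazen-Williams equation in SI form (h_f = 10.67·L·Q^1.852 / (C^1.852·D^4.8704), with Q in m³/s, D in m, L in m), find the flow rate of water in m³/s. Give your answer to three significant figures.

Q ≈ 0.459 m³/s

Rearranging: Q = [h_f·C^1.852·D^4.8704 / (10.67·L)]^(1/1.852)
Q = [57.8·141^1.852·0.388^4.8704 / (10.67·2180)]^0.540 = 0.4587 m³/s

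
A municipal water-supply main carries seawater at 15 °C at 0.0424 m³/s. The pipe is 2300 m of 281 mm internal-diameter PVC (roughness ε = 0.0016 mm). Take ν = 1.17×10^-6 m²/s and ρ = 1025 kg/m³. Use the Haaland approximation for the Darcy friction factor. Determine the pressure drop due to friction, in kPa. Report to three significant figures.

Δp ≈ 31.6 kPa

V = 4Q/(πD²) = 4·0.0424/(π·0.281²) = 0.6837 m/s
Re = VD/ν = 0.6837·0.281/1.17×10^-6 = 1.64×10^5 → turbulent
ε/D = 0.0016/281 = 5.69×10^-6
Haaland: f = 0.01614
h_f = f(L/D)V²/(2g) = 0.01614·(2300/0.281)·0.6837²/(2·9.81) = 3.147 m
Δp = ρg·h_f = 1025·9.81·3.147 = 31.65 kPa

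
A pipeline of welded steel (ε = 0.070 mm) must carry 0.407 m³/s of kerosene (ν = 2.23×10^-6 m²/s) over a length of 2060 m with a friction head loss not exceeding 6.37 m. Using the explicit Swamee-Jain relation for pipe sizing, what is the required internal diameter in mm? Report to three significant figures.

Swamee-Jain (Type III): D = 0.66·[ε^1.25·(LQ²/(gh_f))^4.75 + ν·Q^9.4·(L/(gh_f))^5.2]^0.04
LQ²/(gh_f) = 5.461; L/(gh_f) = 32.97
Term 1 = ε^1.25·(…)^4.75 = 0.0203; Term 2 = ν·Q^9.4·(…)^5.2 = 0.0374
D = 0.66·(0.0203 + 0.0374)^0.04 = 0.5888 m = 589 mm
Check: V = 1.49 m/s, Re = 3.95×10^5, f = 0.01508, h_f = 6.01 m ≈ 6.37 m ✓

D ≈ 589 mm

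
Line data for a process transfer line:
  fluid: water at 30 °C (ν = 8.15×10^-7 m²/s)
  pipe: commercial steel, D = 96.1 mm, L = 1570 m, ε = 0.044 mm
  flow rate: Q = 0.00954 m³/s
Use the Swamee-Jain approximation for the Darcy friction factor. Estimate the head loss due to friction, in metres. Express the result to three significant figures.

h_f ≈ 27.6 m

V = 4Q/(πD²) = 4·0.00954/(π·0.0961²) = 1.315 m/s
Re = VD/ν = 1.315·0.0961/8.15×10^-7 = 1.55×10^5 → turbulent
ε/D = 0.044/96.1 = 4.58×10^-4
Swamee-Jain: f = 0.01919
h_f = f(L/D)V²/(2g) = 0.01919·(1570/0.0961)·1.315²/(2·9.81) = 27.65 m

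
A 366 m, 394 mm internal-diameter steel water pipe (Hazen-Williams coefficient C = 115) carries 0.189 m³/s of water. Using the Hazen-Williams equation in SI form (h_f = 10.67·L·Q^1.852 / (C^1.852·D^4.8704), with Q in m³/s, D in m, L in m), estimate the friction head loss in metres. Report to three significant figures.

h_f = 10.67·366·0.189^1.852 / (115^1.852·0.394^4.8704) = 2.543 m

h_f ≈ 2.54 m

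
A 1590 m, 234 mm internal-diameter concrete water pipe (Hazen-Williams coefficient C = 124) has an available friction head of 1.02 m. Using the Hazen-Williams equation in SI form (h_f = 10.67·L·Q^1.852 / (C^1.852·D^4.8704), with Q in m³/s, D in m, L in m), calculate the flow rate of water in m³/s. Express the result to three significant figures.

Q ≈ 0.0143 m³/s

Rearranging: Q = [h_f·C^1.852·D^4.8704 / (10.67·L)]^(1/1.852)
Q = [1.02·124^1.852·0.234^4.8704 / (10.67·1590)]^0.540 = 0.01430 m³/s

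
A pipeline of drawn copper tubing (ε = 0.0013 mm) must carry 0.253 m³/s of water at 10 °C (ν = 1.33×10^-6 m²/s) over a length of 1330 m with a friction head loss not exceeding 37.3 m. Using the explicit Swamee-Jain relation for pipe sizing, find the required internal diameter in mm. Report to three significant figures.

D ≈ 300 mm

Swamee-Jain (Type III): D = 0.66·[ε^1.25·(LQ²/(gh_f))^4.75 + ν·Q^9.4·(L/(gh_f))^5.2]^0.04
LQ²/(gh_f) = 0.2327; L/(gh_f) = 3.635
Term 1 = ε^1.25·(…)^4.75 = 4.31×10^-11; Term 2 = ν·Q^9.4·(…)^5.2 = 2.68×10^-9
D = 0.66·(4.31×10^-11 + 2.68×10^-9)^0.04 = 0.2999 m = 300 mm
Check: V = 3.58 m/s, Re = 8.08×10^5, f = 0.01213, h_f = 35.2 m ≈ 37.3 m ✓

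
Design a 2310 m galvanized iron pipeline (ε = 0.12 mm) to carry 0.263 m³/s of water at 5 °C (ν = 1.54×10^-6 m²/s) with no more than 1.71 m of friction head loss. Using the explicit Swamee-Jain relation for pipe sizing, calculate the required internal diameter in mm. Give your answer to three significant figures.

D ≈ 667 mm

Swamee-Jain (Type III): D = 0.66·[ε^1.25·(LQ²/(gh_f))^4.75 + ν·Q^9.4·(L/(gh_f))^5.2]^0.04
LQ²/(gh_f) = 9.525; L/(gh_f) = 137.7
Term 1 = ε^1.25·(…)^4.75 = 0.560; Term 2 = ν·Q^9.4·(…)^5.2 = 0.720
D = 0.66·(0.560 + 0.720)^0.04 = 0.6666 m = 667 mm
Check: V = 0.754 m/s, Re = 3.26×10^5, f = 0.01599, h_f = 1.60 m ≈ 1.71 m ✓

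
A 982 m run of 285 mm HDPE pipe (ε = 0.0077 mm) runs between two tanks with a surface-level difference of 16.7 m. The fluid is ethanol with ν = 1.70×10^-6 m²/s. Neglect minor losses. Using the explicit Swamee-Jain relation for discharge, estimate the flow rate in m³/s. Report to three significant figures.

Q ≈ 0.167 m³/s

Swamee-Jain (Type II): Q = -0.965·√(gD⁵h_f/L)·ln[ε/(3.7D) + √(3.17ν²L/(gD³h_f))]
√(gD⁵h_f/L) = √(9.81·0.285⁵·16.7/982) = 0.01771
ε/(3.7D) = 7.30×10^-6; √(3.17ν²L/(gD³h_f)) = 4.87×10^-5
Q = -0.965·0.01771·ln(5.601×10^-5) = 0.1673 m³/s
Check: V = 2.62 m/s, Re = 4.40×10^5, f = 0.01379, h_f = 16.7 m ≈ 16.7 m ✓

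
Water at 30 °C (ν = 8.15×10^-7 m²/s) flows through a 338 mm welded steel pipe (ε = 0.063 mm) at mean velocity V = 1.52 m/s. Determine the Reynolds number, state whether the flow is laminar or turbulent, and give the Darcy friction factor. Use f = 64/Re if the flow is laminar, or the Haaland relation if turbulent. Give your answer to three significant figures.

Re ≈ 6.30×10^5; turbulent; f ≈ 0.0149

Re = VD/ν = 1.520·0.338/8.15×10^-7 = 6.30×10^5
Re > 4000 → turbulent; ε/D = 1.86×10^-4
Haaland: f = 0.01488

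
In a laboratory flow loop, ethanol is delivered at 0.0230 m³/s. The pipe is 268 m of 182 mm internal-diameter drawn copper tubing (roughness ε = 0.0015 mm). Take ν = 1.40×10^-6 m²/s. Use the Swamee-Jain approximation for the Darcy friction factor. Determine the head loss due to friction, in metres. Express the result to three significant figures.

h_f ≈ 1.02 m

V = 4Q/(πD²) = 4·0.0230/(π·0.182²) = 0.8841 m/s
Re = VD/ν = 0.8841·0.182/1.40×10^-6 = 1.15×10^5 → turbulent
ε/D = 0.0015/182 = 8.24×10^-6
Swamee-Jain: f = 0.01741
h_f = f(L/D)V²/(2g) = 0.01741·(268/0.182)·0.8841²/(2·9.81) = 1.021 m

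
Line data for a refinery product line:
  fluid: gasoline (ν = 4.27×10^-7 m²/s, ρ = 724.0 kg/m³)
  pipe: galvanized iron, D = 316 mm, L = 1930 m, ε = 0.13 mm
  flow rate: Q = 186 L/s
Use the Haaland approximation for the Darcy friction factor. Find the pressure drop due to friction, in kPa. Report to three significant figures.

Δp ≈ 203 kPa

V = 4Q/(πD²) = 4·0.186/(π·0.316²) = 2.372 m/s
Re = VD/ν = 2.372·0.316/4.27×10^-7 = 1.76×10^6 → turbulent
ε/D = 0.13/316 = 4.11×10^-4
Haaland: f = 0.01632
h_f = f(L/D)V²/(2g) = 0.01632·(1930/0.316)·2.372²/(2·9.81) = 28.57 m
Δp = ρg·h_f = 724.0·9.81·28.57 = 202.9 kPa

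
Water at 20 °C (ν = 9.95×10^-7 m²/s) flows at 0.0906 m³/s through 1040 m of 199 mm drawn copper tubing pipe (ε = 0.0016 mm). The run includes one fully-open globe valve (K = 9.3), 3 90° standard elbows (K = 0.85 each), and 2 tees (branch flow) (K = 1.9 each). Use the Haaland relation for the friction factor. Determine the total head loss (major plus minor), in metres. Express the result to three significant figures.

H_L ≈ 35.7 m

V = 4Q/(πD²) = 2.913 m/s; V²/2g = 0.4325 m
Re = 5.83×10^5, ε/D = 8.04×10^-6 → f = 0.01281 (Haaland)
Major: h_f = f(L/D)·V²/2g = 0.01281·5226·0.4325 = 28.96 m
Minor: ΣK = 15.7; h_m = ΣK·V²/2g = 6.768 m
Total H_L = 28.96 + 6.768 = 35.73 m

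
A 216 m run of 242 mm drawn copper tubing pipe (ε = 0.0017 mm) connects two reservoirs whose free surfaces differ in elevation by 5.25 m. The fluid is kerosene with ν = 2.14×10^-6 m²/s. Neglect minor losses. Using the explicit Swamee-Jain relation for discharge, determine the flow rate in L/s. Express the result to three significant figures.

Q ≈ 130 L/s

Swamee-Jain (Type II): Q = -0.965·√(gD⁵h_f/L)·ln[ε/(3.7D) + √(3.17ν²L/(gD³h_f))]
√(gD⁵h_f/L) = √(9.81·0.242⁵·5.25/216) = 0.01407
ε/(3.7D) = 1.90×10^-6; √(3.17ν²L/(gD³h_f)) = 6.55×10^-5
Q = -0.965·0.01407·ln(6.744×10^-5) = 0.1304 m³/s
Check: V = 2.83 m/s, Re = 3.21×10^5, f = 0.01428, h_f = 5.22 m ≈ 5.25 m ✓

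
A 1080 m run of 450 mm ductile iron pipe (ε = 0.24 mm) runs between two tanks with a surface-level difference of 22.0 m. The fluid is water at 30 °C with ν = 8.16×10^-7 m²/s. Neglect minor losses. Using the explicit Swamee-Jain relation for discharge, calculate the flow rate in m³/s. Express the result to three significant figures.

Swamee-Jain (Type II): Q = -0.965·√(gD⁵h_f/L)·ln[ε/(3.7D) + √(3.17ν²L/(gD³h_f))]
√(gD⁵h_f/L) = √(9.81·0.450⁵·22.0/1080) = 0.06072
ε/(3.7D) = 1.44×10^-4; √(3.17ν²L/(gD³h_f)) = 1.08×10^-5
Q = -0.965·0.06072·ln(1.549×10^-4) = 0.5141 m³/s
Check: V = 3.23 m/s, Re = 1.78×10^6, f = 0.01729, h_f = 22.1 m ≈ 22.0 m ✓

Q ≈ 0.514 m³/s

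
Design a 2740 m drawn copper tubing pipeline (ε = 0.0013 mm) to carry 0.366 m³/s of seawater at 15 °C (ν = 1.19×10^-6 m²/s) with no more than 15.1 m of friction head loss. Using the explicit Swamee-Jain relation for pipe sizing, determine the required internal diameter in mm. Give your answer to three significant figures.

Swamee-Jain (Type III): D = 0.66·[ε^1.25·(LQ²/(gh_f))^4.75 + ν·Q^9.4·(L/(gh_f))^5.2]^0.04
LQ²/(gh_f) = 2.478; L/(gh_f) = 18.50
Term 1 = ε^1.25·(…)^4.75 = 3.27×10^-6; Term 2 = ν·Q^9.4·(…)^5.2 = 3.64×10^-4
D = 0.66·(3.27×10^-6 + 3.64×10^-4)^0.04 = 0.4810 m = 481 mm
Check: V = 2.01 m/s, Re = 8.14×10^5, f = 0.01208, h_f = 14.2 m ≈ 15.1 m ✓

D ≈ 481 mm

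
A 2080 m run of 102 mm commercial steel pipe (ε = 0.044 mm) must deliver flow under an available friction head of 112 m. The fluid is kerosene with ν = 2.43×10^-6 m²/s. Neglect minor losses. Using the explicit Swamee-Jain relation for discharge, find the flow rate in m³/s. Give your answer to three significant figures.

Swamee-Jain (Type II): Q = -0.965·√(gD⁵h_f/L)·ln[ε/(3.7D) + √(3.17ν²L/(gD³h_f))]
√(gD⁵h_f/L) = √(9.81·0.102⁵·112/2080) = 0.002415
ε/(3.7D) = 1.17×10^-4; √(3.17ν²L/(gD³h_f)) = 1.83×10^-4
Q = -0.965·0.002415·ln(2.993×10^-4) = 0.01891 m³/s
Check: V = 2.31 m/s, Re = 9.71×10^4, f = 0.02019, h_f = 112 m ≈ 112 m ✓

Q ≈ 0.0189 m³/s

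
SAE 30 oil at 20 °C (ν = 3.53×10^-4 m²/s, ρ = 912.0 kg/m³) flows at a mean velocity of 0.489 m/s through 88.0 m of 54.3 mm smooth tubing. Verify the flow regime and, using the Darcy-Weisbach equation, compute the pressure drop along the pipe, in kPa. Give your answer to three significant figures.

Δp ≈ 150 kPa

Re = VD/ν = 0.489·0.05430/3.53×10^-4 = 75.2 → laminar (Re < 2300)
f = 64/Re = 0.8508
h_f = f(L/D)V²/(2g) = 0.8508·(88.0/0.05430)·0.489²/(2·9.81) = 16.81 m
Δp = ρg·h_f = 912.0·9.81·16.81 = 150.4 kPa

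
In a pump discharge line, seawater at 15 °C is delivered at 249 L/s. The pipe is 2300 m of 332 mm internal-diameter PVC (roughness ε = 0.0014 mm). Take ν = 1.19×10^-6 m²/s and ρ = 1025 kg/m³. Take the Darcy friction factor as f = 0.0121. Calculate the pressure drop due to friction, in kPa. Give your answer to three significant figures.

V = 4Q/(πD²) = 4·0.249/(π·0.332²) = 2.876 m/s
h_f = f(L/D)V²/(2g) = 0.01210·(2300/0.332)·2.876²/(2·9.81) = 35.35 m
Δp = ρg·h_f = 1025·9.81·35.35 = 355.4 kPa

Δp ≈ 355 kPa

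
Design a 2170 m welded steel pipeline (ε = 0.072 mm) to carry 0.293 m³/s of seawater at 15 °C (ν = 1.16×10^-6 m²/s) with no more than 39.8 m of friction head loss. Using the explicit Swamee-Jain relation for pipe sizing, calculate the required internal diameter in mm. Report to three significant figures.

Swamee-Jain (Type III): D = 0.66·[ε^1.25·(LQ²/(gh_f))^4.75 + ν·Q^9.4·(L/(gh_f))^5.2]^0.04
LQ²/(gh_f) = 0.4771; L/(gh_f) = 5.558
Term 1 = ε^1.25·(…)^4.75 = 1.97×10^-7; Term 2 = ν·Q^9.4·(…)^5.2 = 8.44×10^-8
D = 0.66·(1.97×10^-7 + 8.44×10^-8)^0.04 = 0.3610 m = 361 mm
Check: V = 2.86 m/s, Re = 8.91×10^5, f = 0.01487, h_f = 37.3 m ≈ 39.8 m ✓

D ≈ 361 mm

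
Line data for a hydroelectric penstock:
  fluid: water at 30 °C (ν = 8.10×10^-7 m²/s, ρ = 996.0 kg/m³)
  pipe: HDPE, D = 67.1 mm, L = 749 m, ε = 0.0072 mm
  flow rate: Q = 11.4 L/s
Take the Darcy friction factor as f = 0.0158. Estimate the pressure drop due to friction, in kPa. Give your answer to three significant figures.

V = 4Q/(πD²) = 4·0.0114/(π·0.0671²) = 3.224 m/s
h_f = f(L/D)V²/(2g) = 0.01580·(749/0.0671)·3.224²/(2·9.81) = 93.42 m
Δp = ρg·h_f = 996.0·9.81·93.42 = 912.8 kPa

Δp ≈ 913 kPa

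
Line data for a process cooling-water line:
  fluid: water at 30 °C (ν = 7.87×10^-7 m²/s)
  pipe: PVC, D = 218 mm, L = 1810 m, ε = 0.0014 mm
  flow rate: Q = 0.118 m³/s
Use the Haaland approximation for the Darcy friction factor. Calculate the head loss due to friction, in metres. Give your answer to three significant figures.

V = 4Q/(πD²) = 4·0.118/(π·0.218²) = 3.161 m/s
Re = VD/ν = 3.161·0.218/7.87×10^-7 = 8.76×10^5 → turbulent
ε/D = 0.0014/218 = 6.42×10^-6
Haaland: f = 0.01195
h_f = f(L/D)V²/(2g) = 0.01195·(1810/0.218)·3.161²/(2·9.81) = 50.55 m

h_f ≈ 50.5 m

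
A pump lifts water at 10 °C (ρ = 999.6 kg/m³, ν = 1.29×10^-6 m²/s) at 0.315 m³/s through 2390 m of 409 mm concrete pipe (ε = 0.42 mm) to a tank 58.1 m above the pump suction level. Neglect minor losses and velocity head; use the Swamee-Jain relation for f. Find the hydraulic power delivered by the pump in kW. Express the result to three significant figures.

V = 4Q/(πD²) = 2.398 m/s; Re = 7.60×10^5; ε/D = 0.00103; f = 0.02026
h_f = f(L/D)V²/2g = 34.68 m
Total head H = z + h_f = 58.1 + 34.68 = 92.78 m
P_hyd = ρgQH = 999.6·9.81·0.315·92.78 = 286.6 kW

P_hyd ≈ 287 kW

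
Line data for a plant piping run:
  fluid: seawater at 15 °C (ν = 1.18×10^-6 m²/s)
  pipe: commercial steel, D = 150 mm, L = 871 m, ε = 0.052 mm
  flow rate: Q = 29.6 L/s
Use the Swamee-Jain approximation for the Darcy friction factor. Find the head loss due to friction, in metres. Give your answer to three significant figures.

V = 4Q/(πD²) = 4·0.0296/(π·0.150²) = 1.675 m/s
Re = VD/ν = 1.675·0.150/1.18×10^-6 = 2.13×10^5 → turbulent
ε/D = 0.052/150 = 3.47×10^-4
Swamee-Jain: f = 0.01796
h_f = f(L/D)V²/(2g) = 0.01796·(871/0.150)·1.675²/(2·9.81) = 14.91 m

h_f ≈ 14.9 m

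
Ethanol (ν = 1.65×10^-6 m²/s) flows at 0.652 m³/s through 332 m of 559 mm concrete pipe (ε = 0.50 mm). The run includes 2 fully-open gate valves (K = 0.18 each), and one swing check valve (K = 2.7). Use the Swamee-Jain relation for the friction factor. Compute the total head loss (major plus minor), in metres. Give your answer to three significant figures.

H_L ≈ 5.28 m

V = 4Q/(πD²) = 2.657 m/s; V²/2g = 0.3597 m
Re = 9.00×10^5, ε/D = 8.94×10^-4 → f = 0.01958 (Swamee-Jain)
Major: h_f = f(L/D)·V²/2g = 0.01958·593.9·0.3597 = 4.182 m
Minor: ΣK = 3.06; h_m = ΣK·V²/2g = 1.101 m
Total H_L = 4.182 + 1.101 = 5.283 m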